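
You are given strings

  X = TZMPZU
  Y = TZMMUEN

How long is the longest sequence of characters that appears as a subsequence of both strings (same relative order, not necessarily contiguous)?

4

Match T (X #1, Y #1); then Z (X #2, Y #2); then M (X #3, Y #4); then U (X #6, Y #5) — 4 characters in the same relative order in both. Since dp[6][7] = 4, nothing longer is possible.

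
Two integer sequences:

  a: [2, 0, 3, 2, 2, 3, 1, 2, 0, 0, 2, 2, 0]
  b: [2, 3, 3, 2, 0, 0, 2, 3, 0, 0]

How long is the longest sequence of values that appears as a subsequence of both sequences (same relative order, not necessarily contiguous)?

Pick 2 [1,1], then 3 [3,2], then 3 [6,3], then 2 [8,4], then 0 [9,5], then 0 [10,6], then 2 [11,7], then 0 [13,10]; all 8 values appear in both, in order. Since dp[13][10] = 8, nothing longer is possible.

8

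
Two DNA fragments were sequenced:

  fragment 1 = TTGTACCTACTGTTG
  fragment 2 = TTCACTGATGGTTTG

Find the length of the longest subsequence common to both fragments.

11

Taking T [1,1], then T [2,2], then A [5,4], then C [7,5], then T [8,6], then A [9,8], then T [11,9], then G [12,11], then T [13,13], then T [14,14], then G [15,15] gives a common subsequence of length 11. The LCS DP gives dp[15][15] = 11, so this is optimal.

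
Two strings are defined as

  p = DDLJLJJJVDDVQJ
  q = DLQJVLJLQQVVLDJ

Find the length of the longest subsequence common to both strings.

Match D (p #2, q #1); then L (p #3, q #2); then J (p #4, q #4); then L (p #5, q #6); then J (p #6, q #7); then V (p #9, q #12); then D (p #11, q #14); then J (p #14, q #15) — 8 characters in the same relative order in both. The LCS DP gives dp[14][15] = 8, so this is optimal.

8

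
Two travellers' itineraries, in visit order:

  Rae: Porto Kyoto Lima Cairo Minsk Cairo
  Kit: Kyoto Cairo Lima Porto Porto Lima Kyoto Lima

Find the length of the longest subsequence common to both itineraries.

One common subsequence of length 3: Porto at Rae[1]=Kit[5], Kyoto at Rae[2]=Kit[7], Lima at Rae[3]=Kit[8]. dp[6][8] = 3 confirms this is the maximum.

3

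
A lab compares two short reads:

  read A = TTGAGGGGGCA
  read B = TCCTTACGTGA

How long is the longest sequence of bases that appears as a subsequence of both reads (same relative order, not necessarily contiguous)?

6

Taking T (read A #1, read B #4) → T (read A #2, read B #5) → A (read A #4, read B #6) → G (read A #5, read B #8) → G (read A #9, read B #10) → A (read A #11, read B #11) gives a common subsequence of length 6, and the DP table's final entry dp[11][11] is also 6, so no common subsequence is longer.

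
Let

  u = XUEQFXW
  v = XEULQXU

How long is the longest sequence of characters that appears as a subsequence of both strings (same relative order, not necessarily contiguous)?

4

Taking X at u[1]=v[1]; then U at u[2]=v[3]; then Q at u[4]=v[5]; then X at u[6]=v[6] gives a common subsequence of length 4. dp[7][7] = 4 confirms this is the maximum.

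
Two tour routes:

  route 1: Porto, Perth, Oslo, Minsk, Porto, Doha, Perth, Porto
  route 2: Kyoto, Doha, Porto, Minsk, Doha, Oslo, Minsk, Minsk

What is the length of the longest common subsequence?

Taking Porto at route 1[1]=route 2[3] → Oslo at route 1[3]=route 2[6] → Minsk at route 1[4]=route 2[8] gives a common subsequence of length 3. The LCS DP gives dp[8][8] = 3, so this is optimal.

3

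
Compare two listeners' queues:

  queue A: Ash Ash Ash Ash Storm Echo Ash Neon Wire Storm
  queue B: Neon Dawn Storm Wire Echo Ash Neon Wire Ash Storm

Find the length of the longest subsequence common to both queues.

Pick Storm at queue A[5]=queue B[3] → Echo at queue A[6]=queue B[5] → Ash at queue A[7]=queue B[6] → Neon at queue A[8]=queue B[7] → Wire at queue A[9]=queue B[8] → Storm at queue A[10]=queue B[10]; all 6 songs appear in both, in order. The LCS DP gives dp[10][10] = 6, so this is optimal.

6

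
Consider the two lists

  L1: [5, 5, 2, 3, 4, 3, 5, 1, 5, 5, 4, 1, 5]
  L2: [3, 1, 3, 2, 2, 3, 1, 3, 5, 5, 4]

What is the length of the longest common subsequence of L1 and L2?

Match 2 [3,5] → 3 [4,6] → 3 [6,8] → 5 [9,9] → 5 [10,10] → 4 [11,11] — 6 values in the same relative order in both. Since dp[13][11] = 6, nothing longer is possible.

6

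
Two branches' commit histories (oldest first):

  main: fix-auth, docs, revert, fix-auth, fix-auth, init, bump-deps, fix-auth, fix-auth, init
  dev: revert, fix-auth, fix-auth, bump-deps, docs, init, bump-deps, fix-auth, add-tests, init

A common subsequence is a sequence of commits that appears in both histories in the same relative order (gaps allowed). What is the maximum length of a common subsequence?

Taking revert (main #3, dev #1), fix-auth (main #4, dev #2), fix-auth (main #5, dev #3), init (main #6, dev #6), bump-deps (main #7, dev #7), fix-auth (main #8, dev #8), init (main #10, dev #10) gives a common subsequence of length 7. Since dp[10][10] = 7, nothing longer is possible.

7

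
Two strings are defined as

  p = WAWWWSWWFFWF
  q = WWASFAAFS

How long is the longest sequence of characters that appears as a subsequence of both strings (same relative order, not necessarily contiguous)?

Let dp[i][j] be the LCS length of the first i characters of p and the first j characters of q. dp[i][j] = dp[i-1][j-1]+1 when the i-th and j-th characters match, else max(dp[i-1][j], dp[i][j-1]).
    ·  W  W  A  S  F  A  A  F  S
 ·  0  0  0  0  0  0  0  0  0  0
 W  0  1  1  1  1  1  1  1  1  1
 A  0  1  1  2  2  2  2  2  2  2
 W  0  1  2  2  2  2  2  2  2  2
 W  0  1  2  2  2  2  2  2  2  2
 W  0  1  2  2  2  2  2  2  2  2
 S  0  1  2  2  3  3  3  3  3  3
 W  0  1  2  2  3  3  3  3  3  3
 W  0  1  2  2  3  3  3  3  3  3
 F  0  1  2  2  3  4  4  4  4  4
 F  0  1  2  2  3  4  4  4  5  5
 W  0  1  2  2  3  4  4  4  5  5
 F  0  1  2  2  3  4  4  4  5  5
dp[12][9] = 5. One LCS (by backtracking along matches): WASFF.

5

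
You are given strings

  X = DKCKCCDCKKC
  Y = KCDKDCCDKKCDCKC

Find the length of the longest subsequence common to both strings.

Match D at X[1]=Y[3], then K at X[2]=Y[4], then C at X[3]=Y[7], then K at X[4]=Y[10], then C at X[6]=Y[11], then D at X[7]=Y[12], then C at X[8]=Y[13], then K at X[10]=Y[14], then C at X[11]=Y[15] — 9 characters in the same relative order in both. dp[11][15] = 9 confirms this is the maximum.

9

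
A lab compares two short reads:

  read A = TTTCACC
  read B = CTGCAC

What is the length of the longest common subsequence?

4

Let dp[i][j] be the LCS length of the first i bases of read A and the first j bases of read B. dp[i][j] = dp[i-1][j-1]+1 when the i-th and j-th bases match, else max(dp[i-1][j], dp[i][j-1]).
    ·  C  T  G  C  A  C
 ·  0  0  0  0  0  0  0
 T  0  0  1  1  1  1  1
 T  0  0  1  1  1  1  1
 T  0  0  1  1  1  1  1
 C  0  1  1  1  2  2  2
 A  0  1  1  1  2  3  3
 C  0  1  1  1  2  3  4
 C  0  1  1  1  2  3  4
dp[7][6] = 4. One LCS (by backtracking along matches): TCAC.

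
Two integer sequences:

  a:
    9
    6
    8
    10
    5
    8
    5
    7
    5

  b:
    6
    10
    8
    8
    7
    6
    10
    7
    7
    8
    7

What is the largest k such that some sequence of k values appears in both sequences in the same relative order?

Pick 6 (a #2, b #1) → 8 (a #3, b #4) → 10 (a #4, b #7) → 8 (a #6, b #10) → 7 (a #8, b #11); all 5 values appear in both, in order, and the DP table's final entry dp[9][11] is also 5, so no common subsequence is longer.

5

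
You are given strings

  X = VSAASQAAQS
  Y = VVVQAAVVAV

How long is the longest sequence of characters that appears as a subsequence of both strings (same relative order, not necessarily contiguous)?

Taking V [1,3], A [3,5], A [4,6], A [7,9] gives a common subsequence of length 4. Since dp[10][10] = 4, nothing longer is possible.

4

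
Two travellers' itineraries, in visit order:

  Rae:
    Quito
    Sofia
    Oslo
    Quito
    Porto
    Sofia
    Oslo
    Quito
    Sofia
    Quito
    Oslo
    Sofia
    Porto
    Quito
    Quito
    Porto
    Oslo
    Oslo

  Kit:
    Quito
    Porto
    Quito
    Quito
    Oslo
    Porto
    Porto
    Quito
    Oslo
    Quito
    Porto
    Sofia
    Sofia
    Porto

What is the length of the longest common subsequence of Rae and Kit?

Pick Quito (Rae #4, Kit #1), Porto (Rae #5, Kit #2), Quito (Rae #8, Kit #3), Quito (Rae #10, Kit #4), Oslo (Rae #11, Kit #5), Porto (Rae #13, Kit #7), Quito (Rae #14, Kit #8), Quito (Rae #15, Kit #10), Porto (Rae #16, Kit #14); all 9 stops appear in both, in order. Since dp[18][14] = 9, nothing longer is possible.

9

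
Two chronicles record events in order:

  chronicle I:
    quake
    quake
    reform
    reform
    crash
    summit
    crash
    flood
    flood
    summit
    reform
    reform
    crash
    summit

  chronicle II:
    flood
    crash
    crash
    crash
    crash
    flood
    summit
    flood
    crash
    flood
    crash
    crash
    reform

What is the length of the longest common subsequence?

5

Pick crash [5,5], summit [6,7], crash [7,9], flood [8,10], reform [12,13]; all 5 events appear in both, in order. dp[14][13] = 5 confirms this is the maximum.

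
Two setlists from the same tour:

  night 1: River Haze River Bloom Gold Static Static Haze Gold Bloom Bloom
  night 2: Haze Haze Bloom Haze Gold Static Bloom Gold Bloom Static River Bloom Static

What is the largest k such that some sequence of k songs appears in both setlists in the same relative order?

7

Pick Haze at night 1[2]=night 2[2]; then Bloom at night 1[4]=night 2[3]; then Gold at night 1[5]=night 2[5]; then Static at night 1[6]=night 2[6]; then Gold at night 1[9]=night 2[8]; then Bloom at night 1[10]=night 2[9]; then Bloom at night 1[11]=night 2[12]; all 7 songs appear in both, in order, and the DP table's final entry dp[11][13] is also 7, so no common subsequence is longer.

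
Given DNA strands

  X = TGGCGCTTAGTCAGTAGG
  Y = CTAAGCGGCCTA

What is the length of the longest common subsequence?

Match T (X #1, Y #2), G (X #2, Y #5), G (X #3, Y #7), G (X #5, Y #8), C (X #6, Y #9), C (X #12, Y #10), T (X #15, Y #11), A (X #16, Y #12) — 8 bases in the same relative order in both. The LCS DP gives dp[18][12] = 8, so this is optimal.

8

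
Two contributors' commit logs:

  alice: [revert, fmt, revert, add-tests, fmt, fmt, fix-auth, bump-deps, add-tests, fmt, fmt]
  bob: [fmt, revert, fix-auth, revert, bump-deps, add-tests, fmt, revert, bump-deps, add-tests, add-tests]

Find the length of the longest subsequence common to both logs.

Taking revert (alice #1, bob #2); then revert (alice #3, bob #4); then add-tests (alice #4, bob #6); then fmt (alice #5, bob #7); then bump-deps (alice #8, bob #9); then add-tests (alice #9, bob #11) gives a common subsequence of length 6. Since dp[11][11] = 6, nothing longer is possible.

6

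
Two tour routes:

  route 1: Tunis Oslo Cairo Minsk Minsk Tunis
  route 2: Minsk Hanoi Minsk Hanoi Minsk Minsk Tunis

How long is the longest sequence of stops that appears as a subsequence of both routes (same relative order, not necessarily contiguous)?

One common subsequence of length 3: Minsk [4,5]; then Minsk [5,6]; then Tunis [6,7], and the DP table's final entry dp[6][7] is also 3, so no common subsequence is longer.

3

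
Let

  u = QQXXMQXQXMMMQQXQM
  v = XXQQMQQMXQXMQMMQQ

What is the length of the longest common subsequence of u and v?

Pick Q (u #1, v #3); then Q (u #2, v #4); then M (u #5, v #5); then Q (u #6, v #7); then X (u #7, v #9); then Q (u #8, v #10); then X (u #9, v #11); then M (u #10, v #12); then M (u #11, v #14); then M (u #12, v #15); then Q (u #14, v #16); then Q (u #16, v #17); all 12 characters appear in both, in order, and the DP table's final entry dp[17][17] is also 12, so no common subsequence is longer.

12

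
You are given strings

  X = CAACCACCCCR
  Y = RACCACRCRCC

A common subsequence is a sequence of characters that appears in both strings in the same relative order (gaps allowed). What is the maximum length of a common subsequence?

Match A [3,2], C [4,3], C [5,4], A [6,5], C [7,6], C [8,8], C [9,10], C [10,11] — 8 characters in the same relative order in both, and the DP table's final entry dp[11][11] is also 8, so no common subsequence is longer.

8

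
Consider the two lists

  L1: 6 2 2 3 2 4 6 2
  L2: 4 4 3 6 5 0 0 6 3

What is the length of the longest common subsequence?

2

Let dp[i][j] be the LCS length of the first i values of L1 and the first j values of L2. dp[i][j] = dp[i-1][j-1]+1 when the i-th and j-th values match, else max(dp[i-1][j], dp[i][j-1]).
    ·  4  4  3  6  5  0  0  6  3
 ·  0  0  0  0  0  0  0  0  0  0
 6  0  0  0  0  1  1  1  1  1  1
 2  0  0  0  0  1  1  1  1  1  1
 2  0  0  0  0  1  1  1  1  1  1
 3  0  0  0  1  1  1  1  1  1  2
 2  0  0  0  1  1  1  1  1  1  2
 4  0  1  1  1  1  1  1  1  1  2
 6  0  1  1  1  2  2  2  2  2  2
 2  0  1  1  1  2  2  2  2  2  2
dp[8][9] = 2. One LCS (by backtracking along matches): 6, 3.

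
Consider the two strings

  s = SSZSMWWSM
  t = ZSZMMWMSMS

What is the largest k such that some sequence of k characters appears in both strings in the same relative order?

Let dp[i][j] be the LCS length of the first i characters of s and the first j characters of t. dp[i][j] = dp[i-1][j-1]+1 when the i-th and j-th characters match, else max(dp[i-1][j], dp[i][j-1]).
    ·  Z  S  Z  M  M  W  M  S  M  S
 ·  0  0  0  0  0  0  0  0  0  0  0
 S  0  0  1  1  1  1  1  1  1  1  1
 S  0  0  1  1  1  1  1  1  2  2  2
 Z  0  1  1  2  2  2  2  2  2  2  2
 S  0  1  2  2  2  2  2  2  3  3  3
 M  0  1  2  2  3  3  3  3  3  4  4
 W  0  1  2  2  3  3  4  4  4  4  4
 W  0  1  2  2  3  3  4  4  4  4  4
 S  0  1  2  2  3  3  4  4  5  5  5
 M  0  1  2  2  3  4  4  5  5  6  6
dp[9][10] = 6. One LCS (by backtracking along matches): SZMWSM.

6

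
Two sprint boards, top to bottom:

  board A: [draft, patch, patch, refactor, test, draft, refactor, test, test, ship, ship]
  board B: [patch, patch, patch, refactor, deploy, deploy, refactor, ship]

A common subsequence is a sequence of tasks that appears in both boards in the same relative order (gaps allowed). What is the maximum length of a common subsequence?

5

Taking patch (board A #2, board B #2), patch (board A #3, board B #3), refactor (board A #4, board B #4), refactor (board A #7, board B #7), ship (board A #11, board B #8) gives a common subsequence of length 5, and the DP table's final entry dp[11][8] is also 5, so no common subsequence is longer.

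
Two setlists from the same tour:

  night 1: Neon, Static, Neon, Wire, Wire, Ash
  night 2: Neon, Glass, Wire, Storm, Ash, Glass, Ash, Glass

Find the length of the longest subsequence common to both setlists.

3

Match Neon at night 1[1]=night 2[1], Wire at night 1[4]=night 2[3], Ash at night 1[6]=night 2[7] — 3 songs in the same relative order in both. dp[6][8] = 3 confirms this is the maximum.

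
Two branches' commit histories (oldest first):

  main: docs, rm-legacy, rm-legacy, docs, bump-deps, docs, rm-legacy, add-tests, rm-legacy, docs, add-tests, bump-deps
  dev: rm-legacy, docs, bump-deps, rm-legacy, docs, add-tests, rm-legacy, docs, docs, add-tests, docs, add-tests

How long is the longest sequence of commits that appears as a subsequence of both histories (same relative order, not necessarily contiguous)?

One common subsequence of length 8: docs at main[1]=dev[2] → rm-legacy at main[2]=dev[4] → rm-legacy at main[3]=dev[7] → docs at main[4]=dev[8] → docs at main[6]=dev[9] → add-tests at main[8]=dev[10] → docs at main[10]=dev[11] → add-tests at main[11]=dev[12]. The LCS DP gives dp[12][12] = 8, so this is optimal.

8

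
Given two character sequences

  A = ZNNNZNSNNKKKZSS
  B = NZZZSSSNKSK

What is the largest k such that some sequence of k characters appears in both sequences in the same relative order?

One common subsequence of length 6: Z at A[1]=B[3]; then Z at A[5]=B[4]; then S at A[7]=B[7]; then N at A[9]=B[8]; then K at A[10]=B[9]; then K at A[12]=B[11]. dp[15][11] = 6 confirms this is the maximum.

6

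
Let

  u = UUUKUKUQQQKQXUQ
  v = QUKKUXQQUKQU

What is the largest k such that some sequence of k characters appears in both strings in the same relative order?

One common subsequence of length 9: U at u[3]=v[2] → K at u[4]=v[3] → K at u[6]=v[4] → U at u[7]=v[5] → Q at u[8]=v[7] → Q at u[9]=v[8] → K at u[11]=v[10] → Q at u[12]=v[11] → U at u[14]=v[12]. The LCS DP gives dp[15][12] = 9, so this is optimal.

9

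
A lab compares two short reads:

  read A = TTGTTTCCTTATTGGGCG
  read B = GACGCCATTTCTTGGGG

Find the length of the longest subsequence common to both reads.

11

One common subsequence of length 11: G at read A[3]=read B[4]; then T at read A[4]=read B[8]; then T at read A[5]=read B[9]; then T at read A[6]=read B[10]; then C at read A[8]=read B[11]; then T at read A[12]=read B[12]; then T at read A[13]=read B[13]; then G at read A[14]=read B[14]; then G at read A[15]=read B[15]; then G at read A[16]=read B[16]; then G at read A[18]=read B[17]. dp[18][17] = 11 confirms this is the maximum.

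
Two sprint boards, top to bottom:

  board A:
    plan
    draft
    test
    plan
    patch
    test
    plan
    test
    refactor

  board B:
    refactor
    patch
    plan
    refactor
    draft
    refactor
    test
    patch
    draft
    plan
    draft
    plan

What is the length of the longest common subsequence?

5

One common subsequence of length 5: plan (board A #1, board B #3), draft (board A #2, board B #5), test (board A #3, board B #7), plan (board A #4, board B #10), plan (board A #7, board B #12). Since dp[9][12] = 5, nothing longer is possible.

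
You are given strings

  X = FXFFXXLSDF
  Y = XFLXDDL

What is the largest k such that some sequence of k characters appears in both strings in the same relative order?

Let dp[i][j] be the LCS length of the first i characters of X and the first j characters of Y. dp[i][j] = dp[i-1][j-1]+1 when the i-th and j-th characters match, else max(dp[i-1][j], dp[i][j-1]).
    ·  X  F  L  X  D  D  L
 ·  0  0  0  0  0  0  0  0
 F  0  0  1  1  1  1  1  1
 X  0  1  1  1  2  2  2  2
 F  0  1  2  2  2  2  2  2
 F  0  1  2  2  2  2  2  2
 X  0  1  2  2  3  3  3  3
 X  0  1  2  2  3  3  3  3
 L  0  1  2  3  3  3  3  4
 S  0  1  2  3  3  3  3  4
 D  0  1  2  3  3  4  4  4
 F  0  1  2  3  3  4  4  4
dp[10][7] = 4. One LCS (by backtracking along matches): XFXL.

4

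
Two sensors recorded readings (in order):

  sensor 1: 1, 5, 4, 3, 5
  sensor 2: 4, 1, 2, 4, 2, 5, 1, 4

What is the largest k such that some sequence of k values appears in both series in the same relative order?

3

One common subsequence of length 3: 1 [1,2] → 5 [2,6] → 4 [3,8]. Since dp[5][8] = 3, nothing longer is possible.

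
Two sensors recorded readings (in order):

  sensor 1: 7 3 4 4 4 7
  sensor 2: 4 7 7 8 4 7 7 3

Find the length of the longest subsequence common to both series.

Let dp[i][j] be the LCS length of the first i values of sensor 1 and the first j values of sensor 2. dp[i][j] = dp[i-1][j-1]+1 when the i-th and j-th values match, else max(dp[i-1][j], dp[i][j-1]).
    ·  4  7  7  8  4  7  7  3
 ·  0  0  0  0  0  0  0  0  0
 7  0  0  1  1  1  1  1  1  1
 3  0  0  1  1  1  1  1  1  2
 4  0  1  1  1  1  2  2  2  2
 4  0  1  1  1  1  2  2  2  2
 4  0  1  1  1  1  2  2  2  2
 7  0  1  2  2  2  2  3  3  3
dp[6][8] = 3. One LCS (by backtracking along matches): 7, 4, 7.

3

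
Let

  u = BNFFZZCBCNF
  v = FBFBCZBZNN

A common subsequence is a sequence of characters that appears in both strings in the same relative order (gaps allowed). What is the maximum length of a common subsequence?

Taking B (u #1, v #2) → F (u #3, v #3) → Z (u #5, v #6) → Z (u #6, v #8) → N (u #10, v #10) gives a common subsequence of length 5. dp[11][10] = 5 confirms this is the maximum.

5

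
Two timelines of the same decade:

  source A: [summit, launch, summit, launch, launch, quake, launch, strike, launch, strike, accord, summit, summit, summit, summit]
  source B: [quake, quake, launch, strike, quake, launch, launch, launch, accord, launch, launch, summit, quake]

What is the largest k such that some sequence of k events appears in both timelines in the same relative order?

6

One common subsequence of length 6: launch [2,6], launch [4,7], launch [5,8], launch [7,10], launch [9,11], summit [12,12]. dp[15][13] = 6 confirms this is the maximum.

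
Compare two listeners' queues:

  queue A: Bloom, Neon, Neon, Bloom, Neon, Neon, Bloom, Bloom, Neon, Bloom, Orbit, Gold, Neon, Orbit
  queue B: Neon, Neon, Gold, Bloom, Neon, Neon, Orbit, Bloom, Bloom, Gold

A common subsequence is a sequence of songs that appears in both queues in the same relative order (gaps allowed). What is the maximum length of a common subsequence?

8

Match Neon (queue A #2, queue B #1), then Neon (queue A #3, queue B #2), then Bloom (queue A #4, queue B #4), then Neon (queue A #5, queue B #5), then Neon (queue A #6, queue B #6), then Bloom (queue A #8, queue B #8), then Bloom (queue A #10, queue B #9), then Gold (queue A #12, queue B #10) — 8 songs in the same relative order in both, and the DP table's final entry dp[14][10] is also 8, so no common subsequence is longer.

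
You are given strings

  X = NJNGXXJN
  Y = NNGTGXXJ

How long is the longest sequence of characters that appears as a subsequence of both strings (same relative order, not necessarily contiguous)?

Let dp[i][j] be the LCS length of the first i characters of X and the first j characters of Y. dp[i][j] = dp[i-1][j-1]+1 when the i-th and j-th characters match, else max(dp[i-1][j], dp[i][j-1]).
    ·  N  N  G  T  G  X  X  J
 ·  0  0  0  0  0  0  0  0  0
 N  0  1  1  1  1  1  1  1  1
 J  0  1  1  1  1  1  1  1  2
 N  0  1  2  2  2  2  2  2  2
 G  0  1  2  3  3  3  3  3  3
 X  0  1  2  3  3  3  4  4  4
 X  0  1  2  3  3  3  4  5  5
 J  0  1  2  3  3  3  4  5  6
 N  0  1  2  3  3  3  4  5  6
dp[8][8] = 6. One LCS (by backtracking along matches): NNGXXJ.

6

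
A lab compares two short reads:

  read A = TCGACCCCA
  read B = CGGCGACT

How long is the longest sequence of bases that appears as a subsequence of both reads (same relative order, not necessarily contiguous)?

4

Let dp[i][j] be the LCS length of the first i bases of read A and the first j bases of read B. dp[i][j] = dp[i-1][j-1]+1 when the i-th and j-th bases match, else max(dp[i-1][j], dp[i][j-1]).
    ·  C  G  G  C  G  A  C  T
 ·  0  0  0  0  0  0  0  0  0
 T  0  0  0  0  0  0  0  0  1
 C  0  1  1  1  1  1  1  1  1
 G  0  1  2  2  2  2  2  2  2
 A  0  1  2  2  2  2  3  3  3
 C  0  1  2  2  3  3  3  4  4
 C  0  1  2  2  3  3  3  4  4
 C  0  1  2  2  3  3  3  4  4
 C  0  1  2  2  3  3  3  4  4
 A  0  1  2  2  3  3  4  4  4
dp[9][8] = 4. One LCS (by backtracking along matches): CGAC.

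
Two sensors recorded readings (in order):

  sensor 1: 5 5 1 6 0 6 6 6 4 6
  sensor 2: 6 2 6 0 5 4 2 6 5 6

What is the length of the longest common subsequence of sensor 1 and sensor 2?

Let dp[i][j] be the LCS length of the first i values of sensor 1 and the first j values of sensor 2. dp[i][j] = dp[i-1][j-1]+1 when the i-th and j-th values match, else max(dp[i-1][j], dp[i][j-1]).
    ·  6  2  6  0  5  4  2  6  5  6
 ·  0  0  0  0  0  0  0  0  0  0  0
 5  0  0  0  0  0  1  1  1  1  1  1
 5  0  0  0  0  0  1  1  1  1  2  2
 1  0  0  0  0  0  1  1  1  1  2  2
 6  0  1  1  1  1  1  1  1  2  2  3
 0  0  1  1  1  2  2  2  2  2  2  3
 6  0  1  1  2  2  2  2  2  3  3  3
 6  0  1  1  2  2  2  2  2  3  3  4
 6  0  1  1  2  2  2  2  2  3  3  4
 4  0  1  1  2  2  2  3  3  3  3  4
 6  0  1  1  2  2  2  3  3  4  4  4
dp[10][10] = 4. One LCS (by backtracking along matches): 6, 0, 6, 6.

4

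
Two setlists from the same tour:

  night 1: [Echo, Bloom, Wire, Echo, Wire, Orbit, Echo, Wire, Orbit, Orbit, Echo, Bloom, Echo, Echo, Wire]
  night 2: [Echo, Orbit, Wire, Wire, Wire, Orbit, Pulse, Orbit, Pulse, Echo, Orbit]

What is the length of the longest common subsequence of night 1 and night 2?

One common subsequence of length 7: Echo (night 1 #1, night 2 #1) → Wire (night 1 #3, night 2 #3) → Wire (night 1 #5, night 2 #4) → Wire (night 1 #8, night 2 #5) → Orbit (night 1 #9, night 2 #6) → Orbit (night 1 #10, night 2 #8) → Echo (night 1 #11, night 2 #10), and the DP table's final entry dp[15][11] is also 7, so no common subsequence is longer.

7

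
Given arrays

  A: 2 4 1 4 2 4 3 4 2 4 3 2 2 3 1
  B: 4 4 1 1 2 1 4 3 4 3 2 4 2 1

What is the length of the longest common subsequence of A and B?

10

One common subsequence of length 10: 4 at A[2]=B[2], then 1 at A[3]=B[4], then 2 at A[5]=B[5], then 4 at A[6]=B[7], then 3 at A[7]=B[8], then 4 at A[8]=B[9], then 2 at A[9]=B[11], then 4 at A[10]=B[12], then 2 at A[13]=B[13], then 1 at A[15]=B[14], and the DP table's final entry dp[15][14] is also 10, so no common subsequence is longer.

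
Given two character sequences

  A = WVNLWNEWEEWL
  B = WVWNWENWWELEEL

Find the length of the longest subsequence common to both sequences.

9

Match W [1,1], V [2,2], N [3,4], W [5,5], N [6,7], E [7,10], E [9,12], E [10,13], L [12,14] — 9 characters in the same relative order in both. dp[12][14] = 9 confirms this is the maximum.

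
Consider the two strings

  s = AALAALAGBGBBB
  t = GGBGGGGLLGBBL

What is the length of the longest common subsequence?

One common subsequence of length 5: L (s #3, t #8), then L (s #6, t #9), then G (s #8, t #10), then B (s #9, t #11), then B (s #11, t #12). The LCS DP gives dp[13][13] = 5, so this is optimal.

5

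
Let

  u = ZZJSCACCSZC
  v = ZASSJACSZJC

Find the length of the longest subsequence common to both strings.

7

Taking Z [1,1], J [3,5], A [6,6], C [8,7], S [9,8], Z [10,9], C [11,11] gives a common subsequence of length 7, and the DP table's final entry dp[11][11] is also 7, so no common subsequence is longer.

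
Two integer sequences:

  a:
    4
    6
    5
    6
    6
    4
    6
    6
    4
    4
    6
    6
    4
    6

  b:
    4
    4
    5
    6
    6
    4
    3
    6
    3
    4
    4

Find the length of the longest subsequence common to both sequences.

8

One common subsequence of length 8: 4 [1,2], then 5 [3,3], then 6 [4,4], then 6 [5,5], then 4 [6,6], then 6 [7,8], then 4 [10,10], then 4 [13,11], and the DP table's final entry dp[14][11] is also 8, so no common subsequence is longer.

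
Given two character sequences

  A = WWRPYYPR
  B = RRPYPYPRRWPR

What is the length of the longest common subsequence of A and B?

Pick R (A #3, B #2) → P (A #4, B #3) → Y (A #5, B #4) → Y (A #6, B #6) → P (A #7, B #11) → R (A #8, B #12); all 6 characters appear in both, in order. Since dp[8][12] = 6, nothing longer is possible.

6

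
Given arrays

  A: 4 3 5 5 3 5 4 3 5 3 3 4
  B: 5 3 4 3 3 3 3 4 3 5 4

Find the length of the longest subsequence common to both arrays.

Let dp[i][j] be the LCS length of the first i values of A and the first j values of B. dp[i][j] = dp[i-1][j-1]+1 when the i-th and j-th values match, else max(dp[i-1][j], dp[i][j-1]).
    ·  5  3  4  3  3  3  3  4  3  5  4
 ·  0  0  0  0  0  0  0  0  0  0  0  0
 4  0  0  0  1  1  1  1  1  1  1  1  1
 3  0  0  1  1  2  2  2  2  2  2  2  2
 5  0  1  1  1  2  2  2  2  2  2  3  3
 5  0  1  1  1  2  2  2  2  2  2  3  3
 3  0  1  2  2  2  3  3  3  3  3  3  3
 5  0  1  2  2  2  3  3  3  3  3  4  4
 4  0  1  2  3  3  3  3  3  4  4  4  5
 3  0  1  2  3  4  4  4  4  4  5  5  5
 5  0  1  2  3  4  4  4  4  4  5  6  6
 3  0  1  2  3  4  5  5  5  5  5  6  6
 3  0  1  2  3  4  5  6  6  6  6  6  6
 4  0  1  2  3  4  5  6  6  7  7  7  7
dp[12][11] = 7. One LCS (by backtracking along matches): 4, 3, 3, 4, 3, 5, 4.

7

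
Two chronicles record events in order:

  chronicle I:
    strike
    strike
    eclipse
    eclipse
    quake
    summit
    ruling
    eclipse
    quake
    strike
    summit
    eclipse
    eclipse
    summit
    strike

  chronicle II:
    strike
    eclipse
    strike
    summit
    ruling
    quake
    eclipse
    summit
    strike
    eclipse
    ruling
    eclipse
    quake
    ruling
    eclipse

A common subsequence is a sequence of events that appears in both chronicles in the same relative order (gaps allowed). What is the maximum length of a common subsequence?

8

Match strike (chronicle I #1, chronicle II #1); then strike (chronicle I #2, chronicle II #3); then eclipse (chronicle I #3, chronicle II #7); then eclipse (chronicle I #4, chronicle II #10); then ruling (chronicle I #7, chronicle II #11); then eclipse (chronicle I #8, chronicle II #12); then quake (chronicle I #9, chronicle II #13); then eclipse (chronicle I #13, chronicle II #15) — 8 events in the same relative order in both. Since dp[15][15] = 8, nothing longer is possible.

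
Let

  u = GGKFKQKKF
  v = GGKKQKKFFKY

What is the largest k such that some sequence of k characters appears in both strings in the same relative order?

Let dp[i][j] be the LCS length of the first i characters of u and the first j characters of v. dp[i][j] = dp[i-1][j-1]+1 when the i-th and j-th characters match, else max(dp[i-1][j], dp[i][j-1]).
    ·  G  G  K  K  Q  K  K  F  F  K  Y
 ·  0  0  0  0  0  0  0  0  0  0  0  0
 G  0  1  1  1  1  1  1  1  1  1  1  1
 G  0  1  2  2  2  2  2  2  2  2  2  2
 K  0  1  2  3  3  3  3  3  3  3  3  3
 F  0  1  2  3  3  3  3  3  4  4  4  4
 K  0  1  2  3  4  4  4  4  4  4  5  5
 Q  0  1  2  3  4  5  5  5  5  5  5  5
 K  0  1  2  3  4  5  6  6  6  6  6  6
 K  0  1  2  3  4  5  6  7  7  7  7  7
 F  0  1  2  3  4  5  6  7  8  8  8  8
dp[9][11] = 8. One LCS (by backtracking along matches): GGKKQKKF.

8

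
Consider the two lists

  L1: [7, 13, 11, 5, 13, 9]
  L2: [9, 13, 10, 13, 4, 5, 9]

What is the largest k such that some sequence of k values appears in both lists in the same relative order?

Let dp[i][j] be the LCS length of the first i values of L1 and the first j values of L2. dp[i][j] = dp[i-1][j-1]+1 when the i-th and j-th values match, else max(dp[i-1][j], dp[i][j-1]).
    ·  9 13 10 13  4  5  9
 ·  0  0  0  0  0  0  0  0
 7  0  0  0  0  0  0  0  0
13  0  0  1  1  1  1  1  1
11  0  0  1  1  1  1  1  1
 5  0  0  1  1  1  1  2  2
13  0  0  1  1  2  2  2  2
 9  0  1  1  1  2  2  2  3
dp[6][7] = 3. One LCS (by backtracking along matches): 13, 5, 9.

3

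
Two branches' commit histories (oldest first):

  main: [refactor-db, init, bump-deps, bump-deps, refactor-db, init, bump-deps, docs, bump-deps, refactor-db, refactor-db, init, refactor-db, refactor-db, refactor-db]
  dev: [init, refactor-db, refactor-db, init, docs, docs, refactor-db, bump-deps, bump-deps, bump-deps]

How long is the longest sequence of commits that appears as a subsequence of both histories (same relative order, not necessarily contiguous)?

5

Taking refactor-db at main[1]=dev[3]; then init at main[2]=dev[4]; then bump-deps at main[4]=dev[8]; then bump-deps at main[7]=dev[9]; then bump-deps at main[9]=dev[10] gives a common subsequence of length 5, and the DP table's final entry dp[15][10] is also 5, so no common subsequence is longer.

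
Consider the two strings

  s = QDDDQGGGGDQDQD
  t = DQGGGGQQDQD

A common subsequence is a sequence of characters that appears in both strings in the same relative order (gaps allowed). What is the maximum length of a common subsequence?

Pick D [4,1] → Q [5,2] → G [6,3] → G [7,4] → G [8,5] → G [9,6] → Q [11,8] → D [12,9] → Q [13,10] → D [14,11]; all 10 characters appear in both, in order. dp[14][11] = 10 confirms this is the maximum.

10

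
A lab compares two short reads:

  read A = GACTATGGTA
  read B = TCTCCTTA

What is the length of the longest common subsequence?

Taking C [3,2], T [4,3], T [6,6], T [9,7], A [10,8] gives a common subsequence of length 5, and the DP table's final entry dp[10][8] is also 5, so no common subsequence is longer.

5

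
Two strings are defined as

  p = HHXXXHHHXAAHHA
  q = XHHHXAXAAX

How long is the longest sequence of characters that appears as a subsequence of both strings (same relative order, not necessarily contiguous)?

Match X at p[5]=q[1], H at p[6]=q[2], H at p[7]=q[3], H at p[8]=q[4], X at p[9]=q[5], A at p[10]=q[6], A at p[11]=q[8], A at p[14]=q[9] — 8 characters in the same relative order in both, and the DP table's final entry dp[14][10] is also 8, so no common subsequence is longer.

8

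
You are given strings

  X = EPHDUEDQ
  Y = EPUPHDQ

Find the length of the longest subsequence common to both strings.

Let dp[i][j] be the LCS length of the first i characters of X and the first j characters of Y. dp[i][j] = dp[i-1][j-1]+1 when the i-th and j-th characters match, else max(dp[i-1][j], dp[i][j-1]).
    ·  E  P  U  P  H  D  Q
 ·  0  0  0  0  0  0  0  0
 E  0  1  1  1  1  1  1  1
 P  0  1  2  2  2  2  2  2
 H  0  1  2  2  2  3  3  3
 D  0  1  2  2  2  3  4  4
 U  0  1  2  3  3  3  4  4
 E  0  1  2  3  3  3  4  4
 D  0  1  2  3  3  3  4  4
 Q  0  1  2  3  3  3  4  5
dp[8][7] = 5. One LCS (by backtracking along matches): EPHDQ.

5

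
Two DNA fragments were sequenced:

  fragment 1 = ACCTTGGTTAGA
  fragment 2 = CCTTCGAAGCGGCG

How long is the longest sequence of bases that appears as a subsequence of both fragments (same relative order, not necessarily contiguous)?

7

Match C at fragment 1[2]=fragment 2[1] → C at fragment 1[3]=fragment 2[2] → T at fragment 1[4]=fragment 2[3] → T at fragment 1[5]=fragment 2[4] → G at fragment 1[6]=fragment 2[11] → G at fragment 1[7]=fragment 2[12] → G at fragment 1[11]=fragment 2[14] — 7 bases in the same relative order in both. The LCS DP gives dp[12][14] = 7, so this is optimal.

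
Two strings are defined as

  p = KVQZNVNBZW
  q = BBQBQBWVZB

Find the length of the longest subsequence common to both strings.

One common subsequence of length 3: V at p[2]=q[8], Z at p[4]=q[9], B at p[8]=q[10]. Since dp[10][10] = 3, nothing longer is possible.

3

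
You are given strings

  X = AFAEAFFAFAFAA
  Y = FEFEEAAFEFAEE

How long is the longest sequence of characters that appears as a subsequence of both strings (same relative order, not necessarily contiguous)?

Pick F at X[2]=Y[3] → E at X[4]=Y[5] → A at X[5]=Y[6] → A at X[8]=Y[7] → F at X[9]=Y[8] → F at X[11]=Y[10] → A at X[12]=Y[11]; all 7 characters appear in both, in order. Since dp[13][13] = 7, nothing longer is possible.

7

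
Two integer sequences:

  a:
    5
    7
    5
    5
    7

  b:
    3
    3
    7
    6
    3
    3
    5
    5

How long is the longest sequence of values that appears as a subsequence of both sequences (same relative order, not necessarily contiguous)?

Let dp[i][j] be the LCS length of the first i values of a and the first j values of b. dp[i][j] = dp[i-1][j-1]+1 when the i-th and j-th values match, else max(dp[i-1][j], dp[i][j-1]).
    ·  3  3  7  6  3  3  5  5
 ·  0  0  0  0  0  0  0  0  0
 5  0  0  0  0  0  0  0  1  1
 7  0  0  0  1  1  1  1  1  1
 5  0  0  0  1  1  1  1  2  2
 5  0  0  0  1  1  1  1  2  3
 7  0  0  0  1  1  1  1  2  3
dp[5][8] = 3. One LCS (by backtracking along matches): 7, 5, 5.

3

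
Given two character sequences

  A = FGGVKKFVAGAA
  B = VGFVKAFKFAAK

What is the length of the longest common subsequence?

Match F at A[1]=B[3], then V at A[4]=B[4], then K at A[5]=B[5], then K at A[6]=B[8], then F at A[7]=B[9], then A at A[9]=B[10], then A at A[11]=B[11] — 7 characters in the same relative order in both. The LCS DP gives dp[12][12] = 7, so this is optimal.

7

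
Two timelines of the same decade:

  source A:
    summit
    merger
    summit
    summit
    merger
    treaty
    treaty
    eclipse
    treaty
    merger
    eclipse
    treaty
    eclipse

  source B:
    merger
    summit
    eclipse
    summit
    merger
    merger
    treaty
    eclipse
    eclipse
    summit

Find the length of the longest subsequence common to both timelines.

7

Pick merger at source A[2]=source B[1], then summit at source A[3]=source B[2], then summit at source A[4]=source B[4], then merger at source A[5]=source B[6], then treaty at source A[7]=source B[7], then eclipse at source A[8]=source B[8], then eclipse at source A[11]=source B[9]; all 7 events appear in both, in order. The LCS DP gives dp[13][10] = 7, so this is optimal.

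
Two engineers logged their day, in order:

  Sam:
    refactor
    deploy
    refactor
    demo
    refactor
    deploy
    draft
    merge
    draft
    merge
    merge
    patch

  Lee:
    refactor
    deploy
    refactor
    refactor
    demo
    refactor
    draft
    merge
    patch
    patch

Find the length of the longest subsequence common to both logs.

8

Pick refactor (Sam #1, Lee #1), then deploy (Sam #2, Lee #2), then refactor (Sam #3, Lee #4), then demo (Sam #4, Lee #5), then refactor (Sam #5, Lee #6), then draft (Sam #7, Lee #7), then merge (Sam #8, Lee #8), then patch (Sam #12, Lee #10); all 8 tasks appear in both, in order. dp[12][10] = 8 confirms this is the maximum.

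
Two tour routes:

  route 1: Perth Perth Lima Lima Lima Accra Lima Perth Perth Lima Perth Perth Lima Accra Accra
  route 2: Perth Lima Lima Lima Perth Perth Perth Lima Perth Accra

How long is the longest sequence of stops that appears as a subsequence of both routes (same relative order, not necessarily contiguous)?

9

Taking Perth (route 1 #2, route 2 #1), then Lima (route 1 #3, route 2 #2), then Lima (route 1 #4, route 2 #3), then Lima (route 1 #5, route 2 #4), then Perth (route 1 #8, route 2 #6), then Perth (route 1 #9, route 2 #7), then Lima (route 1 #10, route 2 #8), then Perth (route 1 #12, route 2 #9), then Accra (route 1 #15, route 2 #10) gives a common subsequence of length 9. Since dp[15][10] = 9, nothing longer is possible.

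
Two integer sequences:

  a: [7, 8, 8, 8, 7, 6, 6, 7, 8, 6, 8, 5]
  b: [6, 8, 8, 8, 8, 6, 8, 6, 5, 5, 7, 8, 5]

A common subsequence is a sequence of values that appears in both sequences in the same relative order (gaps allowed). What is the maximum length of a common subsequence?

Pick 8 (a #2, b #3), then 8 (a #3, b #4), then 8 (a #4, b #5), then 6 (a #6, b #6), then 6 (a #7, b #8), then 7 (a #8, b #11), then 8 (a #11, b #12), then 5 (a #12, b #13); all 8 values appear in both, in order, and the DP table's final entry dp[12][13] is also 8, so no common subsequence is longer.

8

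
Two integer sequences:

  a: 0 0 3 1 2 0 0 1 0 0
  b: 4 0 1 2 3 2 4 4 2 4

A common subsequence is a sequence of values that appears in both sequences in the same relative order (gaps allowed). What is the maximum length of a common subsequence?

One common subsequence of length 3: 0 (a #1, b #2), then 3 (a #3, b #5), then 2 (a #5, b #9). Since dp[10][10] = 3, nothing longer is possible.

3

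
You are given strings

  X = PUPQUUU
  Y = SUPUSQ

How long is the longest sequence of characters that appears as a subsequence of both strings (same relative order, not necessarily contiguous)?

One common subsequence of length 3: P (X #1, Y #3); then U (X #2, Y #4); then Q (X #4, Y #6). dp[7][6] = 3 confirms this is the maximum.

3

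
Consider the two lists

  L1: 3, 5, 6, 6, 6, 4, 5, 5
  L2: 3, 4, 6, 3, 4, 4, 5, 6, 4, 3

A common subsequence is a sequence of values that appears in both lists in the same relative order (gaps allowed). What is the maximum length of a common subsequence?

Let dp[i][j] be the LCS length of the first i values of L1 and the first j values of L2. dp[i][j] = dp[i-1][j-1]+1 when the i-th and j-th values match, else max(dp[i-1][j], dp[i][j-1]).
    ·  3  4  6  3  4  4  5  6  4  3
 ·  0  0  0  0  0  0  0  0  0  0  0
 3  0  1  1  1  1  1  1  1  1  1  1
 5  0  1  1  1  1  1  1  2  2  2  2
 6  0  1  1  2  2  2  2  2  3  3  3
 6  0  1  1  2  2  2  2  2  3  3  3
 6  0  1  1  2  2  2  2  2  3  3  3
 4  0  1  2  2  2  3  3  3  3  4  4
 5  0  1  2  2  2  3  3  4  4  4  4
 5  0  1  2  2  2  3  3  4  4  4  4
dp[8][10] = 4. One LCS (by backtracking along matches): 3, 5, 6, 4.

4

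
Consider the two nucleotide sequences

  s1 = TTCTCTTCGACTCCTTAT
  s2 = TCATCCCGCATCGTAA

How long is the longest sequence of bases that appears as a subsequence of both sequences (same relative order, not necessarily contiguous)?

One common subsequence of length 11: T at s1[1]=s2[1], then T at s1[2]=s2[4], then C at s1[3]=s2[5], then C at s1[5]=s2[6], then C at s1[8]=s2[7], then G at s1[9]=s2[8], then A at s1[10]=s2[10], then T at s1[12]=s2[11], then C at s1[13]=s2[12], then T at s1[15]=s2[14], then A at s1[17]=s2[16]. dp[18][16] = 11 confirms this is the maximum.

11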